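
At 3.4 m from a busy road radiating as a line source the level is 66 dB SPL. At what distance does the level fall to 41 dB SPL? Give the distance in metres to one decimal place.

For a line source L₁ − L₂ = 10·log₁₀(r₂/r₁), so r₂ = r₁·10^((L₁−L₂)/10).
r₂ = 3.4·10^((66−41)/10) = 3.4·10^(25.0/10) = 1075.17 m.

1075.2 m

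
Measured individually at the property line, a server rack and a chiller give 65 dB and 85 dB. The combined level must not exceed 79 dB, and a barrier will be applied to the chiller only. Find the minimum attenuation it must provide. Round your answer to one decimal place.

Everything except the chiller sums to 10^(65/10) = 3.162e+06 in linear terms, 65.00 dB.
The limit corresponds to 10^(79/10) = 7.943e+07; subtracting the fixed part leaves 7.627e+07 for the chiller, i.e. 78.82 dB.
Required insertion loss = 85 − 78.82 = 6.18 dB.

6.2 dB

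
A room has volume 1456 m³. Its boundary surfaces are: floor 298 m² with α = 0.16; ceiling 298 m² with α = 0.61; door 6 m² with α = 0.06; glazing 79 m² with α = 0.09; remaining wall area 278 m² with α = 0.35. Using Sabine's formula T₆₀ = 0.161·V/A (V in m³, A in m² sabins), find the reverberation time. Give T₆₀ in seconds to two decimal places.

Total absorption A = 298·0.16 + 298·0.61 + 6·0.06 + 79·0.09 + 278·0.35 = 334.23 m² sabins.
T₆₀ = 0.161 × 1456 / 334.23 = 0.701 s.

0.70 s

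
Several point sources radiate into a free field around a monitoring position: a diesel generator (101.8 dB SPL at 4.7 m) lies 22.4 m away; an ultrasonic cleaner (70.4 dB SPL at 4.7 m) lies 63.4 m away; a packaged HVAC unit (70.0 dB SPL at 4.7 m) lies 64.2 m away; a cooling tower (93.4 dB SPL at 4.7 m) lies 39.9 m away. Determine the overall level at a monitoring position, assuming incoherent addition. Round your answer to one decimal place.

88.4 dB SPL

Apply inverse-square spreading to bring every level to the receiver, then sum 10^(L/10).
diesel generator: 101.8 − 20·log₁₀(22.4/4.7) = 101.8 − 13.56 = 88.24 dB SPL.
ultrasonic cleaner: 70.4 − 20·log₁₀(63.4/4.7) = 70.4 − 22.60 = 47.80 dB SPL.
packaged HVAC unit: 70.0 − 20·log₁₀(64.2/4.7) = 70.0 − 22.71 = 47.29 dB SPL.
cooling tower: 93.4 − 20·log₁₀(39.9/4.7) = 93.4 − 18.58 = 74.82 dB SPL.
Σ 10^(L/10) = 6.968e+08 → L_total = 10·log₁₀(6.968e+08) = 88.43 dB SPL.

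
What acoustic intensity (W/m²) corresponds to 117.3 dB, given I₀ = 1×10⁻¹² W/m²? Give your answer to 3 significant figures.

I/I₀ = 10^(117.3/10) = 5.37e+11, so I = 5.37e+11 × 10⁻¹² W/m².

0.537 W/m²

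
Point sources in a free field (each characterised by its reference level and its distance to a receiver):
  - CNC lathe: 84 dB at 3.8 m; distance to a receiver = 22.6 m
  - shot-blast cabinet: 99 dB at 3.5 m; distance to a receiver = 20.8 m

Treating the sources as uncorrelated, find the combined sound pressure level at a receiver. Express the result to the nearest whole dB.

84 dB

Propagate each source to the receiver with L = L_ref − 20·log₁₀(r/r_ref), then add intensities.
CNC lathe: 84 − 20·log₁₀(22.6/3.8) = 84 − 15.49 = 68.51 dB.
shot-blast cabinet: 99 − 20·log₁₀(20.8/3.5) = 99 − 15.48 = 83.52 dB.
Σ 10^(L/10) = 2.320e+08 → L_total = 10·log₁₀(2.320e+08) = 83.66 dB.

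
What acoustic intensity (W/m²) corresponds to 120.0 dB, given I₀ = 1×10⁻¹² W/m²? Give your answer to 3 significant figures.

1.00 W/m²

I/I₀ = 10^(120.0/10) = 1e+12, so I = 1e+12 × 10⁻¹² W/m².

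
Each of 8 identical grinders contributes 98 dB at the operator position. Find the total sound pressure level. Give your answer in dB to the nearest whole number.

L_total = L₁ + 10·log₁₀ N for N identical incoherent sources.
L_total = 98 + 10·log₁₀(8) = 98 + 9.031 = 107.03 dB.

107 dB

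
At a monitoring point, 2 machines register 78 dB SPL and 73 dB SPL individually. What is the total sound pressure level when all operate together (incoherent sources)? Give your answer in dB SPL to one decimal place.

Incoherent sources combine by intensity addition: L_total = 10·log₁₀(Σ 10^(L_i/10)).
Σ 10^(L/10) = 10^(78/10) + 10^(73/10) = 8.305e+07.
L_total = 10·log₁₀(8.305e+07) = 79.19 dB SPL.

79.2 dB SPL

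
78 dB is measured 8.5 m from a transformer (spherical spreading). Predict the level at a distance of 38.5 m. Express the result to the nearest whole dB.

65 dB

For a point source, L₂ = L₁ − 20·log₁₀(r₂/r₁).
L₂ = 78 − 20·log₁₀(38.5/8.5) = 78 − 13.121 = 64.88 dB.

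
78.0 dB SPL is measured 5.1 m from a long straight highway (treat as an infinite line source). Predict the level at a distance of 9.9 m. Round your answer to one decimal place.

75.1 dB SPL

For a line source, L₂ = L₁ − 10·log₁₀(r₂/r₁).
L₂ = 78.0 − 10·log₁₀(9.9/5.1) = 78.0 − 2.881 = 75.12 dB SPL.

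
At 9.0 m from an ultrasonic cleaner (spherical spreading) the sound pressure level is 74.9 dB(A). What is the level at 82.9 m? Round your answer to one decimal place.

55.6 dB(A)

Spherical spreading from a point source gives a 20·log₁₀(r₂/r₁) drop.
L₂ = 74.9 − 20·log₁₀(82.9/9.0) = 74.9 − 19.286 = 55.61 dB(A).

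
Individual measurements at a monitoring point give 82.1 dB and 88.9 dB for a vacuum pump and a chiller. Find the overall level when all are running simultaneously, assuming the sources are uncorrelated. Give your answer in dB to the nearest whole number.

90 dB

For uncorrelated sources the intensities add, so convert each level to linear form, sum, and take 10·log₁₀ of the total.
Σ 10^(L/10) = 10^(82.1/10) + 10^(88.9/10) = 9.384e+08.
L_total = 10·log₁₀(9.384e+08) = 89.72 dB.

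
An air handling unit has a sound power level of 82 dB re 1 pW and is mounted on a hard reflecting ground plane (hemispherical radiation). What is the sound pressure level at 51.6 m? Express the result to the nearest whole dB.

L_p = L_w − 10·log₁₀(2π·r²) with r = 51.6 m.
2π·r² = 1.673e+04 m², 10·log₁₀ of that is 42.235 dB.
L_p = 82 − 42.235 = 39.77 dB.

40 dB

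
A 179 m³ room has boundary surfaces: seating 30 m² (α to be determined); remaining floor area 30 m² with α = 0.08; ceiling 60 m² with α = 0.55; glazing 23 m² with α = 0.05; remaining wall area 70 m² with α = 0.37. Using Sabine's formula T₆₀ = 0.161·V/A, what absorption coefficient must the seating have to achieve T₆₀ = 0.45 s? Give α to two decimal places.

0.05

A = 0.161·V/T₆₀ = 0.161·179/0.45 = 64.04 m² sabins.
Absorption from the other surfaces = 30·0.08 + 60·0.55 + 23·0.05 + 70·0.37 = 62.45 m², so the seating must supply 1.59 m² over 30 m².
α = 1.59/30 = 0.053.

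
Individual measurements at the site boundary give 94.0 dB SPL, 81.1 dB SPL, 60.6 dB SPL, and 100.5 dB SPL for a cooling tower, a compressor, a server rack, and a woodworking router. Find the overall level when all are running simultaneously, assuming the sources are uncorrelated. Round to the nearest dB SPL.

Incoherent sources combine by intensity addition: L_total = 10·log₁₀(Σ 10^(L_i/10)).
Σ 10^(L/10) = 10^(94.0/10) + 10^(81.1/10) + 10^(60.6/10) + 10^(100.5/10) = 1.386e+10.
L_total = 10·log₁₀(1.386e+10) = 101.42 dB SPL.

101 dB SPL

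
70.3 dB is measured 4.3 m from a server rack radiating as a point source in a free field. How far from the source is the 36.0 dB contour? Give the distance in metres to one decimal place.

For a point source L₁ − L₂ = 20·log₁₀(r₂/r₁), so r₂ = r₁·10^((L₁−L₂)/20).
r₂ = 4.3·10^((70.3−36.0)/20) = 4.3·10^(34.3/20) = 223.08 m.

223.1 m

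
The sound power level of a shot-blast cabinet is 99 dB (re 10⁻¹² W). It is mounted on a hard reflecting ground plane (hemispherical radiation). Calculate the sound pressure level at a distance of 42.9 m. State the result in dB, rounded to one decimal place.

58.4 dB

Free-field hemispherical radiation: L_p = L_w − 10·log₁₀(2π·r²), r = 42.9 m.
2π·r² = 1.156e+04 m², 10·log₁₀ of that is 40.631 dB.
L_p = 99 − 40.631 = 58.37 dB.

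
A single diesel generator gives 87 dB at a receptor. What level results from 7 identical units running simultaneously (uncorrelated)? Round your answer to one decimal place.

95.5 dB

L_total = L₁ + 10·log₁₀ N for N identical incoherent sources.
L_total = 87 + 10·log₁₀(7) = 87 + 8.451 = 95.45 dB.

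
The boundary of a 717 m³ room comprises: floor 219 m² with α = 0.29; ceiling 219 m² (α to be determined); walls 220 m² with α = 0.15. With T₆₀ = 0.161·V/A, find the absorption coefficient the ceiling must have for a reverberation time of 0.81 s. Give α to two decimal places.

Required total absorption A = 0.161·717/0.81 = 142.51 m².
Absorption from the other surfaces = 219·0.29 + 220·0.15 = 96.51 m², so the ceiling must supply 46.00 m² over 219 m².
α = 46.00/219 = 0.210.

0.21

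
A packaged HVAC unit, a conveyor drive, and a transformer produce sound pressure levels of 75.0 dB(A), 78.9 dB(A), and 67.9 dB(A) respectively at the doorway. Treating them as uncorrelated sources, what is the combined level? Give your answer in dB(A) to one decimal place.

Incoherent sources combine by intensity addition: L_total = 10·log₁₀(Σ 10^(L_i/10)).
Σ 10^(L/10) = 10^(75.0/10) + 10^(78.9/10) + 10^(67.9/10) = 1.154e+08.
L_total = 10·log₁₀(1.154e+08) = 80.62 dB(A).

80.6 dB(A)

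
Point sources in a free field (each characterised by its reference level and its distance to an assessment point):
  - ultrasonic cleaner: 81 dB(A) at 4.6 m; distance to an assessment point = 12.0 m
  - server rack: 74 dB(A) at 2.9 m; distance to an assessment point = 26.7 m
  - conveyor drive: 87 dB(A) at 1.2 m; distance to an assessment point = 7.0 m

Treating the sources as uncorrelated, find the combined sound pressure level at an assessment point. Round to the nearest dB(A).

75 dB(A)

Apply inverse-square spreading to bring every level to the receiver, then sum 10^(L/10).
ultrasonic cleaner: 81 − 20·log₁₀(12.0/4.6) = 81 − 8.33 = 72.67 dB(A).
server rack: 74 − 20·log₁₀(26.7/2.9) = 74 − 19.28 = 54.72 dB(A).
conveyor drive: 87 − 20·log₁₀(7.0/1.2) = 87 − 15.32 = 71.68 dB(A).
Σ 10^(L/10) = 3.352e+07 → L_total = 10·log₁₀(3.352e+07) = 75.25 dB(A).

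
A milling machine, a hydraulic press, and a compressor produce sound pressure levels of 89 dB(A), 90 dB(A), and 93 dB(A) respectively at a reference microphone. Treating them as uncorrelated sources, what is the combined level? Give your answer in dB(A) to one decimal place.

95.8 dB(A)

Incoherent sources combine by intensity addition: L_total = 10·log₁₀(Σ 10^(L_i/10)).
Σ 10^(L/10) = 10^(89/10) + 10^(90/10) + 10^(93/10) = 3.790e+09.
L_total = 10·log₁₀(3.790e+09) = 95.79 dB(A).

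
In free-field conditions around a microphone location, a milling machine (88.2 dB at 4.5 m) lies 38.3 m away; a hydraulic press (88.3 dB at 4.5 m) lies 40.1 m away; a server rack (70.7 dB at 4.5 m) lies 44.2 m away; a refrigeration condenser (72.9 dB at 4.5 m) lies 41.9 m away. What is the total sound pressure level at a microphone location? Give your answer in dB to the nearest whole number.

Apply inverse-square spreading to bring every level to the receiver, then sum 10^(L/10).
milling machine: 88.2 − 20·log₁₀(38.3/4.5) = 88.2 − 18.60 = 69.60 dB.
hydraulic press: 88.3 − 20·log₁₀(40.1/4.5) = 88.3 − 19.00 = 69.30 dB.
server rack: 70.7 − 20·log₁₀(44.2/4.5) = 70.7 − 19.84 = 50.86 dB.
refrigeration condenser: 72.9 − 20·log₁₀(41.9/4.5) = 72.9 − 19.38 = 53.52 dB.
Σ 10^(L/10) = 1.798e+07 → L_total = 10·log₁₀(1.798e+07) = 72.55 dB.

73 dB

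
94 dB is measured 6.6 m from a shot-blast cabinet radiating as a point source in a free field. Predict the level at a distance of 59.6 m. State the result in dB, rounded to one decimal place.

Point-source attenuation: ΔL = 20·log₁₀(r₂/r₁) = 20·log₁₀(59.6/6.6) = 19.114 dB.
L₂ = 94 − 20·log₁₀(59.6/6.6) = 94 − 19.114 = 74.89 dB.

74.9 dB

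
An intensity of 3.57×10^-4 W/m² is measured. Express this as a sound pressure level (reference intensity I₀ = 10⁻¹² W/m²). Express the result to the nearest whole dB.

86 dB

Dividing by I₀ shifts the exponent by 12: I/I₀ = 3.57×10^8.
L = 10·(0.5527 + 8) = 85.53 dB.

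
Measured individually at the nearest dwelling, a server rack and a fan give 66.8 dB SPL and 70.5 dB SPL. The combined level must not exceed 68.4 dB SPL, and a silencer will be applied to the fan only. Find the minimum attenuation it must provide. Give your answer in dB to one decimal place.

The untreated sources together contribute 10^(66.8/10) = 4.786e+06, i.e. 66.80 dB SPL.
To meet 68.4 dB SPL overall, the treated fan may contribute at most 10^(68.4/10) − 4.786e+06 = 2.132e+06, i.e. 63.29 dB SPL.
So the fan must be reduced from 70.5 to 63.29 dB SPL: IL = 7.21 dB.

7.2 dB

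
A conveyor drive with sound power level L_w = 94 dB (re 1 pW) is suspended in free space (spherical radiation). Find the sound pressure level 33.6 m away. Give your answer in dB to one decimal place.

The power spreads over a sphere of area 4π·r², so L_p = L_w − 10·log₁₀(4π·r²).
4π·r² = 1.419e+04 m², 10·log₁₀ of that is 41.519 dB.
L_p = 94 − 41.519 = 52.48 dB.

52.5 dB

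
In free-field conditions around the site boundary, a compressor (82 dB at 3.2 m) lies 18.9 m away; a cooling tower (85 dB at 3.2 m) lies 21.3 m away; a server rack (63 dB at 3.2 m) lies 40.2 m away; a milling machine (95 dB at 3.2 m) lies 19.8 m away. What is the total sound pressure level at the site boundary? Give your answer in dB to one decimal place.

79.7 dB

Propagate each source to the receiver with L = L_ref − 20·log₁₀(r/r_ref), then add intensities.
compressor: 82 − 20·log₁₀(18.9/3.2) = 82 − 15.43 = 66.57 dB.
cooling tower: 85 − 20·log₁₀(21.3/3.2) = 85 − 16.46 = 68.54 dB.
server rack: 63 − 20·log₁₀(40.2/3.2) = 63 − 21.98 = 41.02 dB.
milling machine: 95 − 20·log₁₀(19.8/3.2) = 95 − 15.83 = 79.17 dB.
Σ 10^(L/10) = 9.429e+07 → L_total = 10·log₁₀(9.429e+07) = 79.74 dB.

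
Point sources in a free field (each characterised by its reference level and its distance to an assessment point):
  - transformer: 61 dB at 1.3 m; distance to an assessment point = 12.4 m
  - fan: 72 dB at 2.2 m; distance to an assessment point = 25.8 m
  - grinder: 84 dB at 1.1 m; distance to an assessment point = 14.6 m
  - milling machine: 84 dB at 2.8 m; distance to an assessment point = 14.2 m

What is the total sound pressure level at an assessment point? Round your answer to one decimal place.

First find each source's level at the receiver (point-source: −20·log₁₀(r/r_ref)), then combine on an intensity basis.
transformer: 61 − 20·log₁₀(12.4/1.3) = 61 − 19.59 = 41.41 dB.
fan: 72 − 20·log₁₀(25.8/2.2) = 72 − 21.38 = 50.62 dB.
grinder: 84 − 20·log₁₀(14.6/1.1) = 84 − 22.46 = 61.54 dB.
milling machine: 84 − 20·log₁₀(14.2/2.8) = 84 − 14.10 = 69.90 dB.
Σ 10^(L/10) = 1.132e+07 → L_total = 10·log₁₀(1.132e+07) = 70.54 dB.

70.5 dB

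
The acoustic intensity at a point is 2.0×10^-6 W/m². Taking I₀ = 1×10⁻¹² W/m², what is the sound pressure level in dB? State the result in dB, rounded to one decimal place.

L = 10·log₁₀(I/I₀) = 10·log₁₀(2.0×10^-6/10⁻¹²) = 10·log₁₀(2.0×10^6).
L = 10·(0.3010 + 6) = 63.01 dB.

63.0 dB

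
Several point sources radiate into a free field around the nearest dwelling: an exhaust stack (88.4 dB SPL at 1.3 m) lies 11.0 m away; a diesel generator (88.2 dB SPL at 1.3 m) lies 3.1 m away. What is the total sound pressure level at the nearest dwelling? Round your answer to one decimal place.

81.0 dB SPL

First find each source's level at the receiver (point-source: −20·log₁₀(r/r_ref)), then combine on an intensity basis.
exhaust stack: 88.4 − 20·log₁₀(11.0/1.3) = 88.4 − 18.55 = 69.85 dB SPL.
diesel generator: 88.2 − 20·log₁₀(3.1/1.3) = 88.2 − 7.55 = 80.65 dB SPL.
Σ 10^(L/10) = 1.259e+08 → L_total = 10·log₁₀(1.259e+08) = 81.00 dB SPL.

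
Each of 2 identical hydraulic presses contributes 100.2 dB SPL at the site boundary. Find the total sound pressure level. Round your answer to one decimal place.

L_total = L₁ + 10·log₁₀ N for N identical incoherent sources.
L_total = 100.2 + 10·log₁₀(2) = 100.2 + 3.010 = 103.21 dB SPL.

103.2 dB SPL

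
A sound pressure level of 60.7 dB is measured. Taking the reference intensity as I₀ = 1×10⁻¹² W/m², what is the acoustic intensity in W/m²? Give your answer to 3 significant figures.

1.17e-06 W/m²

L = 10·log₁₀(I/I₀) ⇒ I = I₀·10^(L/10) = 10⁻¹² × 10^6.07.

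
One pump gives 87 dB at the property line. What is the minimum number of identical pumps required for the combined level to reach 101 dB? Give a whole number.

26

Need L₁ + 10·log₁₀ N ≥ 101, i.e. log₁₀ N ≥ 1.40.
N ≥ 10^(14.0/10) = 25.119, so N = 26.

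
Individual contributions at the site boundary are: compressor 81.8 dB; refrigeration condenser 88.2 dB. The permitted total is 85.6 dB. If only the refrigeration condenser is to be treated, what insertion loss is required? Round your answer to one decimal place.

4.9 dB

The untreated sources together contribute 10^(81.8/10) = 1.514e+08, i.e. 81.80 dB.
To meet 85.6 dB overall, the treated refrigeration condenser may contribute at most 10^(85.6/10) − 1.514e+08 = 2.117e+08, i.e. 83.26 dB.
Required insertion loss = 88.2 − 83.26 = 4.94 dB.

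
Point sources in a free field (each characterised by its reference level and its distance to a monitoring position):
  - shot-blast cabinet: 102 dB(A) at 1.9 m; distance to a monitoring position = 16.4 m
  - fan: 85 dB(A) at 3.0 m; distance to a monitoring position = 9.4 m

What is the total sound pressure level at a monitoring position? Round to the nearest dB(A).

84 dB(A)

First find each source's level at the receiver (point-source: −20·log₁₀(r/r_ref)), then combine on an intensity basis.
shot-blast cabinet: 102 − 20·log₁₀(16.4/1.9) = 102 − 18.72 = 83.28 dB(A).
fan: 85 − 20·log₁₀(9.4/3.0) = 85 − 9.92 = 75.08 dB(A).
Σ 10^(L/10) = 2.449e+08 → L_total = 10·log₁₀(2.449e+08) = 83.89 dB(A).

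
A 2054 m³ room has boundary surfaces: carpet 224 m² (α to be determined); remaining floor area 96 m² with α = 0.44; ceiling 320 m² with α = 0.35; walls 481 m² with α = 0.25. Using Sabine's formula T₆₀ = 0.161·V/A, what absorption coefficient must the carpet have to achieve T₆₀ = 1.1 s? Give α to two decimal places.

A = 0.161·V/T₆₀ = 0.161·2054/1.1 = 300.63 m² sabins.
Absorption from the other surfaces = 96·0.44 + 320·0.35 + 481·0.25 = 274.49 m², so the carpet must supply 26.14 m² over 224 m².
α = 26.14/224 = 0.117.

0.12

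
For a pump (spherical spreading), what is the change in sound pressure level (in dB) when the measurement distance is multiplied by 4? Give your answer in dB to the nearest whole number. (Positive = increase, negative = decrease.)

-12 dB

Point-source spreading: ΔL = −20·log₁₀(r₂/r₁).
ΔL = −20·log₁₀(4) = -12.04 dB.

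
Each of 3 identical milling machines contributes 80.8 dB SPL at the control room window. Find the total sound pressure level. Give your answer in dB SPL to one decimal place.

With 3 equal, uncorrelated contributions the intensity is 3× that of one unit, giving a rise of 10·log₁₀ 3.
L_total = 80.8 + 10·log₁₀(3) = 80.8 + 4.771 = 85.57 dB SPL.

85.6 dB SPL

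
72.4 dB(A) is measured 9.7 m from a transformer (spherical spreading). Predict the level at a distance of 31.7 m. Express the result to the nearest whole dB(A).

Spherical spreading from a point source gives a 20·log₁₀(r₂/r₁) drop.
L₂ = 72.4 − 20·log₁₀(31.7/9.7) = 72.4 − 10.286 = 62.11 dB(A).

62 dB(A)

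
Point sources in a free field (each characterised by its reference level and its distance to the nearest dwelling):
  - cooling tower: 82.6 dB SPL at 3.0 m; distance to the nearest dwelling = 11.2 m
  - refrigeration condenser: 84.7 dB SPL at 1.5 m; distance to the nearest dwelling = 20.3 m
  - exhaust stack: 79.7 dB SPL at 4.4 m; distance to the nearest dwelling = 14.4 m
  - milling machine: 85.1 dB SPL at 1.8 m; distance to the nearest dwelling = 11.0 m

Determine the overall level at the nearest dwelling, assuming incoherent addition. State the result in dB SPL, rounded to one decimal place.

Propagate each source to the receiver with L = L_ref − 20·log₁₀(r/r_ref), then add intensities.
cooling tower: 82.6 − 20·log₁₀(11.2/3.0) = 82.6 − 11.44 = 71.16 dB SPL.
refrigeration condenser: 84.7 − 20·log₁₀(20.3/1.5) = 84.7 − 22.63 = 62.07 dB SPL.
exhaust stack: 79.7 − 20·log₁₀(14.4/4.4) = 79.7 − 10.30 = 69.40 dB SPL.
milling machine: 85.1 − 20·log₁₀(11.0/1.8) = 85.1 − 15.72 = 69.38 dB SPL.
Σ 10^(L/10) = 3.205e+07 → L_total = 10·log₁₀(3.205e+07) = 75.06 dB SPL.

75.1 dB SPL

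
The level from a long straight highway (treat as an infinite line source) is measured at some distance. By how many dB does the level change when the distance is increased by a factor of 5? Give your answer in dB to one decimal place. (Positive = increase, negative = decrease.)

-7.0 dB

With cylindrical spreading the level changes by −10·log₁₀(r₂/r₁).
ΔL = −10·log₁₀(5) = -6.99 dB.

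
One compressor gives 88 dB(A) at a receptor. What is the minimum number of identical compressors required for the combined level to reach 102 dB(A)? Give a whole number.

26

Need L₁ + 10·log₁₀ N ≥ 102, i.e. log₁₀ N ≥ 1.40.
N ≥ 10^(14.0/10) = 25.119, so N = 26.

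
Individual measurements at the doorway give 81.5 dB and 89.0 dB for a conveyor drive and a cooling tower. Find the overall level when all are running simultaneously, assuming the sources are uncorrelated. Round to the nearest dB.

90 dB

Incoherent sources combine by intensity addition: L_total = 10·log₁₀(Σ 10^(L_i/10)).
Σ 10^(L/10) = 10^(81.5/10) + 10^(89.0/10) = 9.356e+08.
L_total = 10·log₁₀(9.356e+08) = 89.71 dB.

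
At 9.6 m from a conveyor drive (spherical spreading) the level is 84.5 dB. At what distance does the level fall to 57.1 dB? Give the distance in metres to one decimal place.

For a point source L₁ − L₂ = 20·log₁₀(r₂/r₁), so r₂ = r₁·10^((L₁−L₂)/20).
r₂ = 9.6·10^((84.5−57.1)/20) = 9.6·10^(27.4/20) = 225.05 m.

225.0 m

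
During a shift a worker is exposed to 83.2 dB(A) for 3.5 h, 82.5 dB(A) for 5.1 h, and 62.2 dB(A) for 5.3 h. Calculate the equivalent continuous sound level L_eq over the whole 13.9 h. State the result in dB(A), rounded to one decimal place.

80.7 dB(A)

Weight each interval's intensity by its duration and average over T = 13.9 h:
Σ tᵢ·10^(Lᵢ/10) = 3.5·10^(83.2/10) + 5.1·10^(82.5/10) + 5.3·10^(62.2/10) = 1.647e+09.
L_eq = 10·log₁₀(1.647e+09/13.9) = 80.74 dB(A).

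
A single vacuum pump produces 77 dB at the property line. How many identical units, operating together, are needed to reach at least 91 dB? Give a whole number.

The shortfall is 91 − 77 = 14.0 dB, and N units add 10·log₁₀ N, so need 10·log₁₀ N ≥ 14.0.
N ≥ 10^(14.0/10) = 25.119, so N = 26.

26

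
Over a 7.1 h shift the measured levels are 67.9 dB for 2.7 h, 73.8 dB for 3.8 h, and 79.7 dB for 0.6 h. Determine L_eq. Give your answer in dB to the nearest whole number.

74 dB

The energy average is taken in the linear domain: L_eq = 10·log₁₀[(Σ tᵢ·10^(Lᵢ/10))/T], T = 7.1 h.
Σ tᵢ·10^(Lᵢ/10) = 2.7·10^(67.9/10) + 3.8·10^(73.8/10) + 0.6·10^(79.7/10) = 1.638e+08.
L_eq = 10·log₁₀(1.638e+08/7.1) = 73.63 dB.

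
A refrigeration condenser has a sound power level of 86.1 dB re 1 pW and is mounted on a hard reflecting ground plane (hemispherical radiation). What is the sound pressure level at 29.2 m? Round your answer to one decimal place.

48.8 dB

L_p = L_w − 10·log₁₀(2π·r²) with r = 29.2 m.
2π·r² = 5357 m², 10·log₁₀ of that is 37.289 dB.
L_p = 86.1 − 37.289 = 48.81 dB.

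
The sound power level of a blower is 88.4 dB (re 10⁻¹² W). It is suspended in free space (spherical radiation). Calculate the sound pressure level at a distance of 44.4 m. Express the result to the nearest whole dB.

44 dB

Free-field spherical radiation: L_p = L_w − 10·log₁₀(4π·r²), r = 44.4 m.
4π·r² = 2.477e+04 m², 10·log₁₀ of that is 43.940 dB.
L_p = 88.4 − 43.940 = 44.46 dB.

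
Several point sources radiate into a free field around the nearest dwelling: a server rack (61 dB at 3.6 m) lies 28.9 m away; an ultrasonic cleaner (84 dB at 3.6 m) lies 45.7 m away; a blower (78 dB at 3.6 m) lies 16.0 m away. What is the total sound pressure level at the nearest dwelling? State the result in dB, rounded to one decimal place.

Apply inverse-square spreading to bring every level to the receiver, then sum 10^(L/10).
server rack: 61 − 20·log₁₀(28.9/3.6) = 61 − 18.09 = 42.91 dB.
ultrasonic cleaner: 84 − 20·log₁₀(45.7/3.6) = 84 − 22.07 = 61.93 dB.
blower: 78 − 20·log₁₀(16.0/3.6) = 78 − 12.96 = 65.04 dB.
Σ 10^(L/10) = 4.772e+06 → L_total = 10·log₁₀(4.772e+06) = 66.79 dB.

66.8 dB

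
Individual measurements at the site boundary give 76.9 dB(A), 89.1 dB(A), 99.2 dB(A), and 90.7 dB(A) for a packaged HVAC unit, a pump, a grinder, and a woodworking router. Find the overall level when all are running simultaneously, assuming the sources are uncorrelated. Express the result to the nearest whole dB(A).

For uncorrelated sources the intensities add, so convert each level to linear form, sum, and take 10·log₁₀ of the total.
Σ 10^(L/10) = 10^(76.9/10) + 10^(89.1/10) + 10^(99.2/10) + 10^(90.7/10) = 1.035e+10.
L_total = 10·log₁₀(1.035e+10) = 100.15 dB(A).

100 dB(A)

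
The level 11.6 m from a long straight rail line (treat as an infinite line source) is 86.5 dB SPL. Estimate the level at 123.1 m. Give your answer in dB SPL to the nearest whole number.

76 dB SPL

For a line source, L₂ = L₁ − 10·log₁₀(r₂/r₁).
L₂ = 86.5 − 10·log₁₀(123.1/11.6) = 86.5 − 10.258 = 76.24 dB SPL.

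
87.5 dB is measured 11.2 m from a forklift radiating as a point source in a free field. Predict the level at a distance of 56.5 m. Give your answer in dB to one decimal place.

73.4 dB

For a point source, L₂ = L₁ − 20·log₁₀(r₂/r₁).
L₂ = 87.5 − 20·log₁₀(56.5/11.2) = 87.5 − 14.057 = 73.44 dB.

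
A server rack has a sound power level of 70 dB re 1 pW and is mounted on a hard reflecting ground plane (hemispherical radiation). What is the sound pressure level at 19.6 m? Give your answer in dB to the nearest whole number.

36 dB

L_p = L_w − 10·log₁₀(2π·r²) with r = 19.6 m.
2π·r² = 2414 m², 10·log₁₀ of that is 33.827 dB.
L_p = 70 − 33.827 = 36.17 dB.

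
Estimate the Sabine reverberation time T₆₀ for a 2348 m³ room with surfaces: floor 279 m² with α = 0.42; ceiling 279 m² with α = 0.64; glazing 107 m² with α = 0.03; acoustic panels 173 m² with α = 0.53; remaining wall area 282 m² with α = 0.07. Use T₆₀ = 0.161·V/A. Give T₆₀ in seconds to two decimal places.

Summing Sᵢαᵢ: 279·0.42 + 279·0.64 + 107·0.03 + 173·0.53 + 282·0.07 = 410.38 m².
T₆₀ = 0.161 × 2348 / 410.38 = 0.921 s.

0.92 s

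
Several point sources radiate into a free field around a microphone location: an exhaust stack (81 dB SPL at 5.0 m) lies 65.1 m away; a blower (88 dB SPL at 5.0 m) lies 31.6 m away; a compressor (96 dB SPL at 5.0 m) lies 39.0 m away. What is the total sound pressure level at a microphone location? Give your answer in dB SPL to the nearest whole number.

First find each source's level at the receiver (point-source: −20·log₁₀(r/r_ref)), then combine on an intensity basis.
exhaust stack: 81 − 20·log₁₀(65.1/5.0) = 81 − 22.29 = 58.71 dB SPL.
blower: 88 − 20·log₁₀(31.6/5.0) = 88 − 16.01 = 71.99 dB SPL.
compressor: 96 − 20·log₁₀(39.0/5.0) = 96 − 17.84 = 78.16 dB SPL.
Σ 10^(L/10) = 8.197e+07 → L_total = 10·log₁₀(8.197e+07) = 79.14 dB SPL.

79 dB SPL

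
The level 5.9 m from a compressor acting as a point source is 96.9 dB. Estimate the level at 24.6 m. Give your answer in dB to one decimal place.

84.5 dB

For a point source, L₂ = L₁ − 20·log₁₀(r₂/r₁).
L₂ = 96.9 − 20·log₁₀(24.6/5.9) = 96.9 − 12.402 = 84.50 dB.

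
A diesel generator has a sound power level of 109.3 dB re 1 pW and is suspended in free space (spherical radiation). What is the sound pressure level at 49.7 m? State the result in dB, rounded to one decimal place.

64.4 dB

L_p = L_w − 10·log₁₀(4π·r²) with r = 49.7 m.
4π·r² = 3.104e+04 m², 10·log₁₀ of that is 44.919 dB.
L_p = 109.3 − 44.919 = 64.38 dB.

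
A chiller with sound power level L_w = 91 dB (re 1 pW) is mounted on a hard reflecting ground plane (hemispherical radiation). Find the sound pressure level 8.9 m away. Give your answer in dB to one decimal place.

64.0 dB

The power spreads over a hemisphere of area 2π·r², so L_p = L_w − 10·log₁₀(2π·r²).
2π·r² = 497.7 m², 10·log₁₀ of that is 26.970 dB.
L_p = 91 − 26.970 = 64.03 dB.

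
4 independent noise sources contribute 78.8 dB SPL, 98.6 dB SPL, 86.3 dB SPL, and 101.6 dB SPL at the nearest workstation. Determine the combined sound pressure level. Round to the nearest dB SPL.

103 dB SPL

Incoherent sources combine by intensity addition: L_total = 10·log₁₀(Σ 10^(L_i/10)).
Σ 10^(L/10) = 10^(78.8/10) + 10^(98.6/10) + 10^(86.3/10) + 10^(101.6/10) = 2.220e+10.
L_total = 10·log₁₀(2.220e+10) = 103.46 dB SPL.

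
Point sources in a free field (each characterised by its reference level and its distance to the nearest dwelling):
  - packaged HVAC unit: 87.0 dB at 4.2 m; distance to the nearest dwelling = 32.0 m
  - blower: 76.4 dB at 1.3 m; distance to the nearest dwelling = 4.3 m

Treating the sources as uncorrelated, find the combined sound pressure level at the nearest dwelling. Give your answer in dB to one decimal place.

Apply inverse-square spreading to bring every level to the receiver, then sum 10^(L/10).
packaged HVAC unit: 87.0 − 20·log₁₀(32.0/4.2) = 87.0 − 17.64 = 69.36 dB.
blower: 76.4 − 20·log₁₀(4.3/1.3) = 76.4 − 10.39 = 66.01 dB.
Σ 10^(L/10) = 1.262e+07 → L_total = 10·log₁₀(1.262e+07) = 71.01 dB.

71.0 dB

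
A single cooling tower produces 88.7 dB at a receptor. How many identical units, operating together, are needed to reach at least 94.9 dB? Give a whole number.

N identical sources give L₁ + 10·log₁₀ N, so require 10·log₁₀ N ≥ 94.9 − 88.7 = 6.2 dB.
N ≥ 10^(6.2/10) = 4.169, so N = 5.

5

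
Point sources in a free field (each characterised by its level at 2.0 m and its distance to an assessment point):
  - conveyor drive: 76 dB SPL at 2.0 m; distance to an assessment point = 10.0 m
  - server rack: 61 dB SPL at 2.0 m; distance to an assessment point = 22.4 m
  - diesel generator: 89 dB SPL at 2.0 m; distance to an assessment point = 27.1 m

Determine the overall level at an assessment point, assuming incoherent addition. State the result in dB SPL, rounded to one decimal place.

Propagate each source to the receiver with L = L_ref − 20·log₁₀(r/r_ref), then add intensities.
conveyor drive: 76 − 20·log₁₀(10.0/2.0) = 76 − 13.98 = 62.02 dB SPL.
server rack: 61 − 20·log₁₀(22.4/2.0) = 61 − 20.98 = 40.02 dB SPL.
diesel generator: 89 − 20·log₁₀(27.1/2.0) = 89 − 22.64 = 66.36 dB SPL.
Σ 10^(L/10) = 5.929e+06 → L_total = 10·log₁₀(5.929e+06) = 67.73 dB SPL.

67.7 dB SPL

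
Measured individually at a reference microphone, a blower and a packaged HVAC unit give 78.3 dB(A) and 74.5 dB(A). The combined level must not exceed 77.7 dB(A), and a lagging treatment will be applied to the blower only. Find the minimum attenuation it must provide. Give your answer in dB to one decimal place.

3.4 dB

Fixed contribution from the other source: Σ 10^(L/10) = 10^(74.5/10) = 2.818e+07 (74.50 dB(A)).
To meet 77.7 dB(A) overall, the treated blower may contribute at most 10^(77.7/10) − 2.818e+07 = 3.070e+07, i.e. 74.87 dB(A).
Required insertion loss = 78.3 − 74.87 = 3.43 dB.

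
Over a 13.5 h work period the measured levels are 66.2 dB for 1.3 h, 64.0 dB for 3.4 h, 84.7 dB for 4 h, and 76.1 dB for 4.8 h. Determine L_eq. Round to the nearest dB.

80 dB

L_eq = 10·log₁₀[(1/T)·Σ tᵢ·10^(Lᵢ/10)] with T = 13.5 h.
Σ tᵢ·10^(Lᵢ/10) = 1.3·10^(66.2/10) + 3.4·10^(64.0/10) + 4·10^(84.7/10) + 4.8·10^(76.1/10) = 1.390e+09.
L_eq = 10·log₁₀(1.390e+09/13.5) = 80.13 dB.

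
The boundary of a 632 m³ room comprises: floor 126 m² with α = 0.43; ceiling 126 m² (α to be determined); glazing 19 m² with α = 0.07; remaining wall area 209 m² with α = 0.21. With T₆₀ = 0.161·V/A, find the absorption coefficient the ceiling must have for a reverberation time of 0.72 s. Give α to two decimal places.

0.33

A = 0.161·V/T₆₀ = 0.161·632/0.72 = 141.32 m² sabins.
Absorption from the other surfaces = 126·0.43 + 19·0.07 + 209·0.21 = 99.40 m², so the ceiling must supply 41.92 m² over 126 m².
α = 41.92/126 = 0.333.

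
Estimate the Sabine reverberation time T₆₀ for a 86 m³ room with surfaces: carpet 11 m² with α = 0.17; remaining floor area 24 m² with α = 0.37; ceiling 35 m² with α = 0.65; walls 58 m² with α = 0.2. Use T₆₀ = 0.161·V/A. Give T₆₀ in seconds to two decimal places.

0.31 s

Summing Sᵢαᵢ: 11·0.17 + 24·0.37 + 35·0.65 + 58·0.2 = 45.10 m².
T₆₀ = 0.161 × 86 / 45.10 = 0.307 s.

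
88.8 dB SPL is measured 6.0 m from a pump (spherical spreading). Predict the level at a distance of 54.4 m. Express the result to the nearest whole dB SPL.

For a point source, L₂ = L₁ − 20·log₁₀(r₂/r₁).
L₂ = 88.8 − 20·log₁₀(54.4/6.0) = 88.8 − 19.149 = 69.65 dB SPL.

70 dB SPL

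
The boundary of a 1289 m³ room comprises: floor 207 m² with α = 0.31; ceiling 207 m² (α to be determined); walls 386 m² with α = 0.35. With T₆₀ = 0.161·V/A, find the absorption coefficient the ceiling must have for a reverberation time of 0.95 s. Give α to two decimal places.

A = 0.161·V/T₆₀ = 0.161·1289/0.95 = 218.45 m² sabins.
Absorption from the other surfaces = 207·0.31 + 386·0.35 = 199.27 m², so the ceiling must supply 19.18 m² over 207 m².
α = 19.18/207 = 0.093.

0.09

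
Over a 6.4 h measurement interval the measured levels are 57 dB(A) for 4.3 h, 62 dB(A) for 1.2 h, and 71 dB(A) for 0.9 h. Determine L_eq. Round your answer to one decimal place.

63.8 dB(A)

Weight each interval's intensity by its duration and average over T = 6.4 h:
Σ tᵢ·10^(Lᵢ/10) = 4.3·10^(57/10) + 1.2·10^(62/10) + 0.9·10^(71/10) = 1.539e+07.
L_eq = 10·log₁₀(1.539e+07/6.4) = 63.81 dB(A).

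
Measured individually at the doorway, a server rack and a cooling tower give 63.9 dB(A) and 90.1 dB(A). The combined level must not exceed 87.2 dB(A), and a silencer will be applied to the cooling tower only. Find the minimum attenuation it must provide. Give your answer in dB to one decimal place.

2.9 dB

The untreated sources together contribute 10^(63.9/10) = 2.455e+06, i.e. 63.90 dB(A).
The limit corresponds to 10^(87.2/10) = 5.248e+08; subtracting the fixed part leaves 5.224e+08 for the cooling tower, i.e. 87.18 dB(A).
Required insertion loss = 90.1 − 87.18 = 2.92 dB.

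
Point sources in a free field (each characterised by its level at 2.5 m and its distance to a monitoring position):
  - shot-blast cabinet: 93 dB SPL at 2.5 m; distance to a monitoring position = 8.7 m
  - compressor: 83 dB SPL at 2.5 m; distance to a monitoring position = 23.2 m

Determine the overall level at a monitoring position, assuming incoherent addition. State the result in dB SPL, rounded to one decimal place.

82.2 dB SPL

First find each source's level at the receiver (point-source: −20·log₁₀(r/r_ref)), then combine on an intensity basis.
shot-blast cabinet: 93 − 20·log₁₀(8.7/2.5) = 93 − 10.83 = 82.17 dB SPL.
compressor: 83 − 20·log₁₀(23.2/2.5) = 83 − 19.35 = 63.65 dB SPL.
Σ 10^(L/10) = 1.671e+08 → L_total = 10·log₁₀(1.671e+08) = 82.23 dB SPL.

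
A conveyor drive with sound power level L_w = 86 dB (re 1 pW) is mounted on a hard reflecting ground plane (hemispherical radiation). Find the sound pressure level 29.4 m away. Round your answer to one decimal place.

L_p = L_w − 10·log₁₀(2π·r²) with r = 29.4 m.
2π·r² = 5431 m², 10·log₁₀ of that is 37.349 dB.
L_p = 86 − 37.349 = 48.65 dB.

48.7 dB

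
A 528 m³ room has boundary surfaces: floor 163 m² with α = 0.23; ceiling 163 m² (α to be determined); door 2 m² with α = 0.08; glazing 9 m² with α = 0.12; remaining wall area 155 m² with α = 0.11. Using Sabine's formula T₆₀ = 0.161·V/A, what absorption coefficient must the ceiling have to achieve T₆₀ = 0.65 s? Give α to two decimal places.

Required total absorption A = 0.161·528/0.65 = 130.78 m².
Absorption from the other surfaces = 163·0.23 + 2·0.08 + 9·0.12 + 155·0.11 = 55.78 m², so the ceiling must supply 75.00 m² over 163 m².
α = 75.00/163 = 0.460.

0.46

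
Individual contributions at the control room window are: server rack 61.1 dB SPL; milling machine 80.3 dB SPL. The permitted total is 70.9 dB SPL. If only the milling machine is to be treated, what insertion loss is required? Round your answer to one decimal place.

Everything except the milling machine sums to 10^(61.1/10) = 1.288e+06 in linear terms, 61.10 dB SPL.
To meet 70.9 dB SPL overall, the treated milling machine may contribute at most 10^(70.9/10) − 1.288e+06 = 1.101e+07, i.e. 70.42 dB SPL.
Required insertion loss = 80.3 − 70.42 = 9.88 dB.

9.9 dB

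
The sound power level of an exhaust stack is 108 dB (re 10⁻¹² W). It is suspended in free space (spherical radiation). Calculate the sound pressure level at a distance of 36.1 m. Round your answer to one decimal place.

65.9 dB

The power spreads over a sphere of area 4π·r², so L_p = L_w − 10·log₁₀(4π·r²).
4π·r² = 1.638e+04 m², 10·log₁₀ of that is 42.142 dB.
L_p = 108 − 42.142 = 65.86 dB.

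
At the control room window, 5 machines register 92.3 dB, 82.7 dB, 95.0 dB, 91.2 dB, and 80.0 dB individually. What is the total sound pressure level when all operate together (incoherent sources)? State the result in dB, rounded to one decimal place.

98.1 dB

For uncorrelated sources the intensities add, so convert each level to linear form, sum, and take 10·log₁₀ of the total.
Σ 10^(L/10) = 10^(92.3/10) + 10^(82.7/10) + 10^(95.0/10) + 10^(91.2/10) + 10^(80.0/10) = 6.465e+09.
L_total = 10·log₁₀(6.465e+09) = 98.11 dB.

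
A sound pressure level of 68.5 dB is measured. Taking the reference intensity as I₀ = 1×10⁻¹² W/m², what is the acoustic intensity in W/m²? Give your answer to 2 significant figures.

I/I₀ = 10^(68.5/10) = 7.079e+06, so I = 7.079e+06 × 10⁻¹² W/m².

7.1e-06 W/m²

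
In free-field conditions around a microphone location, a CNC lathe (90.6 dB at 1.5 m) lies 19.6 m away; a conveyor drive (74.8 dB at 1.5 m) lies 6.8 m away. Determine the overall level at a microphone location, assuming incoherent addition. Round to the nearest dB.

Propagate each source to the receiver with L = L_ref − 20·log₁₀(r/r_ref), then add intensities.
CNC lathe: 90.6 − 20·log₁₀(19.6/1.5) = 90.6 − 22.32 = 68.28 dB.
conveyor drive: 74.8 − 20·log₁₀(6.8/1.5) = 74.8 − 13.13 = 61.67 dB.
Σ 10^(L/10) = 8.194e+06 → L_total = 10·log₁₀(8.194e+06) = 69.14 dB.

69 dB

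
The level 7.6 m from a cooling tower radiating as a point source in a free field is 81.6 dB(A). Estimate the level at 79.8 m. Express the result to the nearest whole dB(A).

Spherical spreading from a point source gives a 20·log₁₀(r₂/r₁) drop.
L₂ = 81.6 − 20·log₁₀(79.8/7.6) = 81.6 − 20.424 = 61.18 dB(A).

61 dB(A)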